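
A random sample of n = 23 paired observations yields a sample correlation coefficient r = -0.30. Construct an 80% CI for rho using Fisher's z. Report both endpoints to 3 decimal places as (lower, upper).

Fisher z: z_r = atanh(r) = ½·ln((1+(-0.30))/(1−(-0.30))) = -0.309520
SE(z) = 1/√(n−3) = 1/√20 = 0.223607
80% ⇒ z* = 1.282; margin = 1.282·0.223607 = 0.286664
CI on z-scale: (-0.596184, -0.022856)
Back-transform: tanh(-0.596184) = -0.534329, tanh(-0.022856) = -0.022852

(-0.534, -0.023)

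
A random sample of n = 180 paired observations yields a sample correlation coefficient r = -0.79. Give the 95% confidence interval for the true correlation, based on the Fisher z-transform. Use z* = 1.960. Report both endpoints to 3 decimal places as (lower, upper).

z_r = atanh(-0.79) = -1.071432;  SE = 1/√(n−3) = 1/√177 = 0.075165
z-limits: -1.071432 ± 1.960·0.075165 = -1.071432 ± 0.147323 = [-1.218755, -0.924109]
ρ-limits: (tanh -1.218755, tanh -0.924109) = (-0.839, -0.728)

(-0.839, -0.728)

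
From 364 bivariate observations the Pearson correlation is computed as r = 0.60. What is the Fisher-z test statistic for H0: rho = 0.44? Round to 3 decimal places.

4.197

z_r = atanh(0.60) = 0.693147,  z_0 = atanh(0.44) = 0.472231
SE = 1/√(n−3) = 1/√361 = 0.052632
z = (z_r − z_0)/SE = (0.693147 − 0.472231) / 0.052632 = 0.220916 / 0.052632 = 4.197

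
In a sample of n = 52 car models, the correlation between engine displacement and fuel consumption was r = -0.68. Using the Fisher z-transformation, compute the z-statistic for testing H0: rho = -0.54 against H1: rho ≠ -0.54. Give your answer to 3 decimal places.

Fisher z: atanh(-0.68) = -0.829114, atanh(-0.54) = -0.604156
z = (z_r − z_0)·√(n−3) = (-0.829114 − (-0.604156))·√49 = -0.224958 · 7.000000 = -1.575

-1.575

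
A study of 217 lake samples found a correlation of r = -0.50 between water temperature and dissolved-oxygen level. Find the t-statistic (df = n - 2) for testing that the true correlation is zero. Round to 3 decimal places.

-8.466

t = r·√(n−2) / √(1−r²) with r = -0.50, n = 217
  = -0.50·√215 / √(1 − 0.2500)
  = -0.50·14.662878 / 0.866025
  = -7.331439 / 0.866025 = -8.466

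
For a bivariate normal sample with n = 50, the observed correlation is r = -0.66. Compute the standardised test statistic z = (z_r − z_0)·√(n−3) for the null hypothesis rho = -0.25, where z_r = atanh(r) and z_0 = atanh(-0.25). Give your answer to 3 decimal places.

-3.684

Fisher z: atanh(-0.66) = -0.792814, atanh(-0.25) = -0.255413
z = (z_r − z_0)·√(n−3) = (-0.792814 − (-0.255413))·√47 = -0.537401 · 6.855655 = -3.684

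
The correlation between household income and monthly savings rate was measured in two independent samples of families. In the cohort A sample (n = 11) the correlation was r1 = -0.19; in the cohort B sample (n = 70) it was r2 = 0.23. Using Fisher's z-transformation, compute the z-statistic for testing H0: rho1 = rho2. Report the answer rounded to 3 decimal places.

-1.140

Fisher z-transforms: z1 = atanh(-0.19) = -0.192337, z2 = atanh(0.23) = 0.234189; difference d = -0.426526
Var(d) = 1/8 + 1/67 = 0.1250000 + 0.0149254 = 0.1399254
z = d/√Var(d) = -0.426526 / √0.1399254 = -0.426526 / 0.374066 = -1.140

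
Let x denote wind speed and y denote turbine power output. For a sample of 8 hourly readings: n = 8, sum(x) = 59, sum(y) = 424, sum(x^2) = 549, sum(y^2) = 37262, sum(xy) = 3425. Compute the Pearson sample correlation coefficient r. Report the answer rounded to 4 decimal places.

0.2296

Numerator: nΣxy − (Σx)(Σy) = 8·3425 − (59)(424) = 2384
Denominator: √[(nΣx²−(Σx)²)(nΣy²−(Σy)²)]
  nΣx²−(Σx)² = 8·549 − 3481 = 911;  nΣy²−(Σy)² = 8·37262 − 179776 = 118320
  √(911·118320) = √107789520 = 10382.1732
r = 2384 / 10382.1732 = 0.2296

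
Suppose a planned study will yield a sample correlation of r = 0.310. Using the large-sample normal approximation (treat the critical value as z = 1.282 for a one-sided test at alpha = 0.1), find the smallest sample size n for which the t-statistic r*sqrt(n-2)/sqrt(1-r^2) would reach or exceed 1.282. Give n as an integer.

r√(n−2)/√(1−r²) ≥ 1.282  ⇔  n−2 ≥ (1.282)²·(1−r²)/r²
(1−r²)/r² = (1−0.096100)/0.096100 = 9.4058
n ≥ 2 + 1.643524·9.4058 = 2 + 15.4587 = 17.4587
⌈17.4587⌉ = 18

18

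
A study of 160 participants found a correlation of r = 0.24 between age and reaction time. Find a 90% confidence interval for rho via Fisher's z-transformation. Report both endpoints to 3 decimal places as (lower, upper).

(0.113, 0.359)

Fisher z: z_r = atanh(r) = ½·ln((1+0.24)/(1−0.24)) = 0.244774
SE(z) = 1/√(n−3) = 1/√157 = 0.079809
90% ⇒ z* = 1.645; margin = 1.645·0.079809 = 0.131286
CI on z-scale: (0.113488, 0.376060)
Back-transform: tanh(0.113488) = 0.113003, tanh(0.376060) = 0.359281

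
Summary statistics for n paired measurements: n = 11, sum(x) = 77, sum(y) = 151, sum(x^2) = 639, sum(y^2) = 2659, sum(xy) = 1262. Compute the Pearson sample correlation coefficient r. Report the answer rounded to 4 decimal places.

S_xy = nΣxy − ΣxΣy = 11·1262 − 77·151 = 13882 − 11627 = 2255
S_xx = nΣx² − (Σx)² = 11·639 − 77² = 7029 − 5929 = 1100
S_yy = nΣy² − (Σy)² = 11·2659 − 151² = 29249 − 22801 = 6448
r = S_xy / √(S_xx·S_yy) = 2255 / √(1100·6448) = 2255 / √7092800 = 2255 / 2663.2311 = 0.8467

0.8467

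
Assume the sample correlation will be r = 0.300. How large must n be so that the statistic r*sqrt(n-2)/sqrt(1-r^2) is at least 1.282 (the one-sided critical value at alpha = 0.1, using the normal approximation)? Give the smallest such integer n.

r√(n−2)/√(1−r²) ≥ 1.282  ⇔  n−2 ≥ (1.282)²·(1−r²)/r²
(1−r²)/r² = (1−0.090000)/0.090000 = 10.1111
n ≥ 2 + 1.643524·10.1111 = 2 + 16.6178 = 18.6178
⌈18.6178⌉ = 19

19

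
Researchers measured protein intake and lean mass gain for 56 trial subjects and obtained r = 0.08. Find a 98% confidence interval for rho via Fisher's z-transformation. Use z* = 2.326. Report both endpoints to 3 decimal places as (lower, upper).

(-0.235, 0.380)

Fisher z: z_r = atanh(r) = ½·ln((1+0.08)/(1−0.08)) = 0.080171
SE(z) = 1/√(n−3) = 1/√53 = 0.137361
98% ⇒ z* = 2.326; margin = 2.326·0.137361 = 0.319502
CI on z-scale: (-0.239331, 0.399673)
Back-transform: tanh(-0.239331) = -0.234864, tanh(0.399673) = 0.379669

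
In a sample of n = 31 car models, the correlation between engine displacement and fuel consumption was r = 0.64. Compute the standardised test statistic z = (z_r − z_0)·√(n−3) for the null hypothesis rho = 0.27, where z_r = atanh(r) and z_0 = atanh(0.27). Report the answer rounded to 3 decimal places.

Fisher z: atanh(0.64) = 0.758174, atanh(0.27) = 0.276864
z = (z_r − z_0)·√(n−3) = (0.758174 − 0.276864)·√28 = 0.481310 · 5.291503 = 2.547

2.547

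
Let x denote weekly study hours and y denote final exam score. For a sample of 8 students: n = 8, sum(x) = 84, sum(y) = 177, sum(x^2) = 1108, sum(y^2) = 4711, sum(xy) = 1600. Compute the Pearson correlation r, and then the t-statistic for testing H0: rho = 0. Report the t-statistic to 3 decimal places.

Numerator: nΣxy − (Σx)(Σy) = 8·1600 − (84)(177) = -2068
Denominator: √[(nΣx²−(Σx)²)(nΣy²−(Σy)²)]
  nΣx²−(Σx)² = 8·1108 − 7056 = 1808;  nΣy²−(Σy)² = 8·4711 − 31329 = 6359
  √(1808·6359) = √11497072 = 3390.7333
r = -2068 / 3390.7333 = -0.6099
t = r·√(n−2)/√(1−r²) = -0.6099·√6 / √(1−0.371978) = -1.493944 / 0.792478 = -1.885

-1.885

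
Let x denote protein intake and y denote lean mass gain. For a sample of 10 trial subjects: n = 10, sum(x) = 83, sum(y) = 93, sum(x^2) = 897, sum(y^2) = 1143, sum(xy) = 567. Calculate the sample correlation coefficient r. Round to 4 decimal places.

S_xy = nΣxy − ΣxΣy = 10·567 − 83·93 = 5670 − 7719 = -2049
S_xx = nΣx² − (Σx)² = 10·897 − 83² = 8970 − 6889 = 2081
S_yy = nΣy² − (Σy)² = 10·1143 − 93² = 11430 − 8649 = 2781
r = S_xy / √(S_xx·S_yy) = -2049 / √(2081·2781) = -2049 / √5787261 = -2049 / 2405.6727 = -0.8517

-0.8517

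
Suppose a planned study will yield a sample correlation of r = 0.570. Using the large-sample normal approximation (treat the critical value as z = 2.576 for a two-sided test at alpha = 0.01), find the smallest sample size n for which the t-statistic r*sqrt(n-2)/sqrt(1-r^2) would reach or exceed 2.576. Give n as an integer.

16

Need r·√(n−2)/√(1−r²) ≥ 2.576
√(n−2) ≥ 2.576·√(1−0.324900) / 0.570 = 2.576·0.821645 / 0.570 = 3.7133
n−2 ≥ 13.7886  ⇒  n ≥ 15.7886
Smallest integer n = 16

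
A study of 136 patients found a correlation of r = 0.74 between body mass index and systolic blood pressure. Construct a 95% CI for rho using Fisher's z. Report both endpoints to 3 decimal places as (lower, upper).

Fisher z: z_r = atanh(r) = ½·ln((1+0.74)/(1−0.74)) = 0.950479
SE(z) = 1/√(n−3) = 1/√133 = 0.086711
95% ⇒ z* = 1.960; margin = 1.960·0.086711 = 0.169954
CI on z-scale: (0.780525, 1.120433)
Back-transform: tanh(0.780525) = 0.653008, tanh(1.120433) = 0.807719

(0.653, 0.808)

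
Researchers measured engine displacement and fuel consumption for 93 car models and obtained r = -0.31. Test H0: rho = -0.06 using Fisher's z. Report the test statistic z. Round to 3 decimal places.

Fisher z: atanh(-0.31) = -0.320545, atanh(-0.06) = -0.060072
z = (z_r − z_0)·√(n−3) = (-0.320545 − (-0.060072))·√90 = -0.260473 · 9.486833 = -2.471

-2.471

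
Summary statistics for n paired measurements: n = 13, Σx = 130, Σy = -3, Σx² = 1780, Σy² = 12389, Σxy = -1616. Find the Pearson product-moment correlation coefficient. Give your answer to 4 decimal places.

-0.6504

S_xy = nΣxy − ΣxΣy = 13·(-1616) − 130·(-3) = -21008 − (-390) = -20618
S_xx = nΣx² − (Σx)² = 13·1780 − 130² = 23140 − 16900 = 6240
S_yy = nΣy² − (Σy)² = 13·12389 − (-3)² = 161057 − 9 = 161048
r = S_xy / √(S_xx·S_yy) = -20618 / √(6240·161048) = -20618 / √1004939520 = -20618 / 31700.7811 = -0.6504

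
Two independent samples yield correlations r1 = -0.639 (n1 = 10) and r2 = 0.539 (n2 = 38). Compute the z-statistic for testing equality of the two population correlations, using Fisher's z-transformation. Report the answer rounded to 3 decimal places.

Fisher z-transforms: z1 = atanh(-0.639) = -0.756482, z2 = atanh(0.539) = 0.602745; difference d = -1.359227
Var(d) = 1/7 + 1/35 = 0.1428571 + 0.0285714 = 0.1714285
z = d/√Var(d) = -1.359227 / √0.1714285 = -1.359227 / 0.414039 = -3.283

-3.283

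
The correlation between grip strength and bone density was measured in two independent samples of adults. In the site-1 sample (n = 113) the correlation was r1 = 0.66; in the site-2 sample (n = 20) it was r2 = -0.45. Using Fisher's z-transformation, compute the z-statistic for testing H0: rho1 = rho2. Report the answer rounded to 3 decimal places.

Fisher z-transforms: z1 = atanh(0.66) = 0.792814, z2 = atanh(-0.45) = -0.484700; difference d = 1.277514
Var(d) = 1/110 + 1/17 = 0.0090909 + 0.0588235 = 0.0679144
z = d/√Var(d) = 1.277514 / √0.0679144 = 1.277514 / 0.260604 = 4.902

4.902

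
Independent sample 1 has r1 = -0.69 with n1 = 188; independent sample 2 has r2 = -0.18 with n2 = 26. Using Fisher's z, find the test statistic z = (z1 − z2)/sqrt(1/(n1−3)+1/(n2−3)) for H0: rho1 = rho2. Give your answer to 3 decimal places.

-3.012

z1 = atanh(-0.69) = -0.847956,  z2 = atanh(-0.18) = -0.181983
SE = √(1/(n1−3) + 1/(n2−3)) = √(1/185 + 1/23) = √(0.0054054 + 0.0434783) = √0.0488837 = 0.221097
z = (z1 − z2)/SE = (-0.847956 − (-0.181983)) / 0.221097 = -0.665973 / 0.221097 = -3.012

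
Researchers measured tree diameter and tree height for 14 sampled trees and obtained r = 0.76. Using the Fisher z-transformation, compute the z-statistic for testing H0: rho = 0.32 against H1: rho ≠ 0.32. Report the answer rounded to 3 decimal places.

2.204

Fisher z: atanh(0.76) = 0.996215, atanh(0.32) = 0.331647
z = (z_r − z_0)·√(n−3) = (0.996215 − 0.331647)·√11 = 0.664568 · 3.316625 = 2.204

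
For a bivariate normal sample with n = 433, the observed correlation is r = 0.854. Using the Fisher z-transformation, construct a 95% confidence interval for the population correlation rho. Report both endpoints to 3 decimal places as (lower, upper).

(0.826, 0.878)

Fisher z: z_r = atanh(r) = ½·ln((1+0.854)/(1−0.854)) = 1.270747
SE(z) = 1/√(n−3) = 1/√430 = 0.048224
95% ⇒ z* = 1.960; margin = 1.960·0.048224 = 0.094519
CI on z-scale: (1.176228, 1.365266)
Back-transform: tanh(1.176228) = 0.826258, tanh(1.365266) = 0.877609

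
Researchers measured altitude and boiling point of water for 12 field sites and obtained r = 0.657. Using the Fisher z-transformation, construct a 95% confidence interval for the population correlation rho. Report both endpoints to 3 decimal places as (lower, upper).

(0.133, 0.894)

z_r = atanh(0.657) = 0.787517;  SE = 1/√(n−3) = 1/√9 = 0.333333
z-limits: 0.787517 ± 1.960·0.333333 = 0.787517 ± 0.653333 = [0.134184, 1.440850]
ρ-limits: (tanh 0.134184, tanh 1.440850) = (0.133, 0.894)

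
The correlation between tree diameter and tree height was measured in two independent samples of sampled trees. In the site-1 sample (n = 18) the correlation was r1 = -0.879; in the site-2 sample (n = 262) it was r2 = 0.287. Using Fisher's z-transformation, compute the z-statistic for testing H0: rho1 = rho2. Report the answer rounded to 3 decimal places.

-6.276

Fisher z-transforms: z1 = atanh(-0.879) = -1.371352, z2 = atanh(0.287) = 0.295294; difference d = -1.666646
Var(d) = 1/15 + 1/259 = 0.0666667 + 0.0038610 = 0.0705277
z = d/√Var(d) = -1.666646 / √0.0705277 = -1.666646 / 0.265571 = -6.276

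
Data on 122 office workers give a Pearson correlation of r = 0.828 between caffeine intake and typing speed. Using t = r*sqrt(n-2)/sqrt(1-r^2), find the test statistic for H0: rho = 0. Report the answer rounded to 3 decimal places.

16.176

1 − r² = 1 − 0.685584 = 0.314416;  √(1−r²) = 0.560728
√(n−2) = √120 = 10.954451
t = r·√(n−2)/√(1−r²) = 0.828 · 10.954451 / 0.560728 = 16.176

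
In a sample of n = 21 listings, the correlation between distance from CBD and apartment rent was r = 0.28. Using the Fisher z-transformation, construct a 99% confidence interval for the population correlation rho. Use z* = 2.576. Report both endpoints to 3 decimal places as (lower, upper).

z_r = atanh(0.28) = 0.287682;  SE = 1/√(n−3) = 1/√18 = 0.235702
z-limits: 0.287682 ± 2.576·0.235702 = 0.287682 ± 0.607168 = [-0.319486, 0.894850]
ρ-limits: (tanh -0.319486, tanh 0.894850) = (-0.309, 0.714)

(-0.309, 0.714)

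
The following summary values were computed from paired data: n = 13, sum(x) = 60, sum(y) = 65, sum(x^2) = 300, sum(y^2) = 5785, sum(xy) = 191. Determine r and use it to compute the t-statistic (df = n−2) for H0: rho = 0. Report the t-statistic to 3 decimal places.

S_xy = nΣxy − ΣxΣy = 13·191 − 60·65 = 2483 − 3900 = -1417
S_xx = nΣx² − (Σx)² = 13·300 − 60² = 3900 − 3600 = 300
S_yy = nΣy² − (Σy)² = 13·5785 − 65² = 75205 − 4225 = 70980
r = S_xy / √(S_xx·S_yy) = -1417 / √(300·70980) = -1417 / √21294000 = -1417 / 4614.5422 = -0.3071
t = r·√(n−2)/√(1−r²) = -0.3071·√11 / √(1−0.094310) = -1.018535 / 0.951677 = -1.070

-1.070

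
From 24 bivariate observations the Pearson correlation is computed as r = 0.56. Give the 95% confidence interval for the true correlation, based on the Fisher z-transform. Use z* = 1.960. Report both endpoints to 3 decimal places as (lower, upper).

Fisher z: z_r = atanh(r) = ½·ln((1+0.56)/(1−0.56)) = 0.632833
SE(z) = 1/√(n−3) = 1/√21 = 0.218218
95% ⇒ z* = 1.960; margin = 1.960·0.218218 = 0.427707
CI on z-scale: (0.205126, 1.060540)
Back-transform: tanh(0.205126) = 0.202297, tanh(1.060540) = 0.785870

(0.202, 0.786)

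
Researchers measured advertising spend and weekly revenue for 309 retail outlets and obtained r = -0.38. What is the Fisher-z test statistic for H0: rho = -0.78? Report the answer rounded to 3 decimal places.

11.288

Fisher z: atanh(-0.38) = -0.400060, atanh(-0.78) = -1.045371
z = (z_r − z_0)·√(n−3) = (-0.400060 − (-1.045371))·√306 = 0.645311 · 17.492856 = 11.288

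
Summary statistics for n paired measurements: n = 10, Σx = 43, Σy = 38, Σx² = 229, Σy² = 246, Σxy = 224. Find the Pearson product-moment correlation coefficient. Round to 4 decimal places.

Numerator: nΣxy − (Σx)(Σy) = 10·224 − (43)(38) = 606
Denominator: √[(nΣx²−(Σx)²)(nΣy²−(Σy)²)]
  nΣx²−(Σx)² = 10·229 − 1849 = 441;  nΣy²−(Σy)² = 10·246 − 1444 = 1016
  √(441·1016) = √448056 = 669.3699
r = 606 / 669.3699 = 0.9053

0.9053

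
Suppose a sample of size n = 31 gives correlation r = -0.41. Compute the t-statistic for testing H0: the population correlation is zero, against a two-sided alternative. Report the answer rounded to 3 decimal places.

t = r·√(n−2) / √(1−r²) with r = -0.41, n = 31
  = -0.41·√29 / √(1 − 0.1681)
  = -0.41·5.385165 / 0.912086
  = -2.207918 / 0.912086 = -2.421

-2.421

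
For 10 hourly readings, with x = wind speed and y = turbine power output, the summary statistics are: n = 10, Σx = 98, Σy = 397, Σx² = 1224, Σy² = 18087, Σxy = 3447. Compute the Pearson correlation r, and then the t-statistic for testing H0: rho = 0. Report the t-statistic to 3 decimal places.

S_xy = nΣxy − ΣxΣy = 10·3447 − 98·397 = 34470 − 38906 = -4436
S_xx = nΣx² − (Σx)² = 10·1224 − 98² = 12240 − 9604 = 2636
S_yy = nΣy² − (Σy)² = 10·18087 − 397² = 180870 − 157609 = 23261
r = S_xy / √(S_xx·S_yy) = -4436 / √(2636·23261) = -4436 / √61315996 = -4436 / 7830.4531 = -0.5665
t = r·√(n−2)/√(1−r²) = -0.5665·√8 / √(1−0.320922) = -1.602304 / 0.824062 = -1.944

-1.944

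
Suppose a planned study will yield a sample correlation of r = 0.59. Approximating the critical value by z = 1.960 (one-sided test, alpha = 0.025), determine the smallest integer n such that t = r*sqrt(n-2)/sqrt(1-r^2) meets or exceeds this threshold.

10

Need r·√(n−2)/√(1−r²) ≥ 1.960
√(n−2) ≥ 1.960·√(1−0.3481) / 0.59 = 1.960·0.807403 / 0.59 = 2.6822
n−2 ≥ 7.1942  ⇒  n ≥ 9.1942
Smallest integer n = 10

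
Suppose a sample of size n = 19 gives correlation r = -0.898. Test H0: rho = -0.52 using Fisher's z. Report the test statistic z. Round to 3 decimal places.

z_r = atanh(-0.898) = -1.461792,  z_0 = atanh(-0.52) = -0.576340
SE = 1/√(n−3) = 1/√16 = 0.250000
z = (z_r − z_0)/SE = (-1.461792 − (-0.576340)) / 0.250000 = -0.885452 / 0.250000 = -3.542

-3.542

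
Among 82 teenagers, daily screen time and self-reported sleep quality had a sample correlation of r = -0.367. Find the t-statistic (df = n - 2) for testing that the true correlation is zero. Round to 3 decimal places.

t = r·√(n−2) / √(1−r²) with r = -0.367, n = 82
  = -0.367·√80 / √(1 − 0.134689)
  = -0.367·8.944272 / 0.930221
  = -3.282548 / 0.930221 = -3.529

-3.529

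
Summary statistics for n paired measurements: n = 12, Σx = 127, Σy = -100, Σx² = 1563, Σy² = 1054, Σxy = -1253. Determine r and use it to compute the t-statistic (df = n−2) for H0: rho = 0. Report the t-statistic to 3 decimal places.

Numerator: nΣxy − (Σx)(Σy) = 12·(-1253) − (127)(-100) = -2336
Denominator: √[(nΣx²−(Σx)²)(nΣy²−(Σy)²)]
  nΣx²−(Σx)² = 12·1563 − 16129 = 2627;  nΣy²−(Σy)² = 12·1054 − 10000 = 2648
  √(2627·2648) = √6956296 = 2637.4791
r = -2336 / 2637.4791 = -0.8857
t = r·√(n−2)/√(1−r²) = -0.8857·√10 / √(1−0.784464) = -2.800829 / 0.464259 = -6.033

-6.033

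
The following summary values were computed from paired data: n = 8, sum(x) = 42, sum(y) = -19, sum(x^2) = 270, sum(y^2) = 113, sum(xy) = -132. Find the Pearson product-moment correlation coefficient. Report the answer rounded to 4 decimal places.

S_xy = nΣxy − ΣxΣy = 8·(-132) − 42·(-19) = -1056 − (-798) = -258
S_xx = nΣx² − (Σx)² = 8·270 − 42² = 2160 − 1764 = 396
S_yy = nΣy² − (Σy)² = 8·113 − (-19)² = 904 − 361 = 543
r = S_xy / √(S_xx·S_yy) = -258 / √(396·543) = -258 / √215028 = -258 / 463.7111 = -0.5564

-0.5564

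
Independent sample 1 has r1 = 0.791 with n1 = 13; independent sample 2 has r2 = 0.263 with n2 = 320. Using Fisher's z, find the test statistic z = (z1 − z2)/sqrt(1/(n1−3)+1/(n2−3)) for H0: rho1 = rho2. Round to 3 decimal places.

2.506

z1 = atanh(0.791) = 1.074098,  z2 = atanh(0.263) = 0.269329
SE = √(1/(n1−3) + 1/(n2−3)) = √(1/10 + 1/317) = √(0.1000000 + 0.0031546) = √0.1031546 = 0.321177
z = (z1 − z2)/SE = (1.074098 − 0.269329) / 0.321177 = 0.804769 / 0.321177 = 2.506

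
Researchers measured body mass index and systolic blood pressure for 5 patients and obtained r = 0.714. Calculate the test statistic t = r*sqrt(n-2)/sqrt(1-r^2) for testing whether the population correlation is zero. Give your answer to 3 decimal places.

1.766

t = r·√(n−2) / √(1−r²) with r = 0.714, n = 5
  = 0.714·√3 / √(1 − 0.509796)
  = 0.714·1.732051 / 0.700146
  = 1.236684 / 0.700146 = 1.766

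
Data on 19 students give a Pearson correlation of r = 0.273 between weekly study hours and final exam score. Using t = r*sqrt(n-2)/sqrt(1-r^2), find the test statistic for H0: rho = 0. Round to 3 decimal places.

1.170

t = r·√(n−2) / √(1−r²) with r = 0.273, n = 19
  = 0.273·√17 / √(1 − 0.074529)
  = 0.273·4.123106 / 0.962014
  = 1.125608 / 0.962014 = 1.170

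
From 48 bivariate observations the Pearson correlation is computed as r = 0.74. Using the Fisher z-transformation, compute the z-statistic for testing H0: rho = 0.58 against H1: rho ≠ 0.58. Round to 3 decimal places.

z_r = atanh(0.74) = 0.950479,  z_0 = atanh(0.58) = 0.662463
SE = 1/√(n−3) = 1/√45 = 0.149071
z = (z_r − z_0)/SE = (0.950479 − 0.662463) / 0.149071 = 0.288016 / 0.149071 = 1.932

1.932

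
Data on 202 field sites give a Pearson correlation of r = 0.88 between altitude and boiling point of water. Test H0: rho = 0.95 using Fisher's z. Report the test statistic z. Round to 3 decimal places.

Fisher z: atanh(0.88) = 1.375768, atanh(0.95) = 1.831781
z = (z_r − z_0)·√(n−3) = (1.375768 − 1.831781)·√199 = -0.456013 · 14.106736 = -6.433

-6.433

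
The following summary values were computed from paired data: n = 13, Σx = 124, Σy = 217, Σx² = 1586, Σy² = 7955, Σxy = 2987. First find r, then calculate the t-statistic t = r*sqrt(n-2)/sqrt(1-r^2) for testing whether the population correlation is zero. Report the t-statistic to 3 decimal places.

Numerator: nΣxy − (Σx)(Σy) = 13·2987 − (124)(217) = 11923
Denominator: √[(nΣx²−(Σx)²)(nΣy²−(Σy)²)]
  nΣx²−(Σx)² = 13·1586 − 15376 = 5242;  nΣy²−(Σy)² = 13·7955 − 47089 = 56326
  √(5242·56326) = √295260892 = 17183.1572
r = 11923 / 17183.1572 = 0.6939
t = r·√(n−2)/√(1−r²) = 0.6939·√11 / √(1−0.481497) = 2.301406 / 0.720072 = 3.196

3.196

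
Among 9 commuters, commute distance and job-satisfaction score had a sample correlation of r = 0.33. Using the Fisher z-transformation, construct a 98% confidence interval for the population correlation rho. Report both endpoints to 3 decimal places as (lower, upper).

z_r = atanh(0.33) = 0.342828;  SE = 1/√(n−3) = 1/√6 = 0.408248
z-limits: 0.342828 ± 2.326·0.408248 = 0.342828 ± 0.949585 = [-0.606757, 1.292413]
ρ-limits: (tanh -0.606757, tanh 1.292413) = (-0.542, 0.860)

(-0.542, 0.860)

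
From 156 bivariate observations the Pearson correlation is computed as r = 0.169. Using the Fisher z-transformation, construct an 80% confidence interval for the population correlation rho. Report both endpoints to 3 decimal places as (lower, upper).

(0.067, 0.268)

Fisher z: z_r = atanh(r) = ½·ln((1+0.169)/(1−0.169)) = 0.170637
SE(z) = 1/√(n−3) = 1/√153 = 0.080845
80% ⇒ z* = 1.282; margin = 1.282·0.080845 = 0.103643
CI on z-scale: (0.066994, 0.274280)
Back-transform: tanh(0.066994) = 0.066894, tanh(0.274280) = 0.267603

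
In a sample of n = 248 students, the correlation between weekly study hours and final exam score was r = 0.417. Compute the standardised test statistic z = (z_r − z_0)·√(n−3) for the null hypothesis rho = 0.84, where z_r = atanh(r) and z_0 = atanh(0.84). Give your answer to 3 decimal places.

-12.164

z_r = atanh(0.417) = 0.444055,  z_0 = atanh(0.84) = 1.221174
SE = 1/√(n−3) = 1/√245 = 0.063888
z = (z_r − z_0)/SE = (0.444055 − 1.221174) / 0.063888 = -0.777119 / 0.063888 = -12.164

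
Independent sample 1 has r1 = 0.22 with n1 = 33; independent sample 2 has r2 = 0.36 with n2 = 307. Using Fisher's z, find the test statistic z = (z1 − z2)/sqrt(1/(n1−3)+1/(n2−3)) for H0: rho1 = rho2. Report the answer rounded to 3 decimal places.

Fisher z-transforms: z1 = atanh(0.22) = 0.223656, z2 = atanh(0.36) = 0.376886; difference d = -0.153230
Var(d) = 1/30 + 1/304 = 0.0333333 + 0.0032895 = 0.0366228
z = d/√Var(d) = -0.153230 / √0.0366228 = -0.153230 / 0.191371 = -0.801

-0.801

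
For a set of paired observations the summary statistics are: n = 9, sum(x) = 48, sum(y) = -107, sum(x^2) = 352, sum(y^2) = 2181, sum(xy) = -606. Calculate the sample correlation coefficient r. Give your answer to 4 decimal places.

-0.1196

S_xy = nΣxy − ΣxΣy = 9·(-606) − 48·(-107) = -5454 − (-5136) = -318
S_xx = nΣx² − (Σx)² = 9·352 − 48² = 3168 − 2304 = 864
S_yy = nΣy² − (Σy)² = 9·2181 − (-107)² = 19629 − 11449 = 8180
r = S_xy / √(S_xx·S_yy) = -318 / √(864·8180) = -318 / √7067520 = -318 / 2658.4808 = -0.1196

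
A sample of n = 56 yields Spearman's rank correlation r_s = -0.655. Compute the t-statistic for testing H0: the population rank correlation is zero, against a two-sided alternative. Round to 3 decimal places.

t = r_s·√(n−2) / √(1−r_s²) with r_s = -0.655, n = 56
  = -0.655·√54 / √(1 − 0.429025)
  = -0.655·7.348469 / 0.755629
  = -4.813247 / 0.755629 = -6.370

-6.370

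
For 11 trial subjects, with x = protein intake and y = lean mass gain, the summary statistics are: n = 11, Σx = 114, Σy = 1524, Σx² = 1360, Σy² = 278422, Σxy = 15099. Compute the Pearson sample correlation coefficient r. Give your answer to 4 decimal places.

-0.2006

Numerator: nΣxy − (Σx)(Σy) = 11·15099 − (114)(1524) = -7647
Denominator: √[(nΣx²−(Σx)²)(nΣy²−(Σy)²)]
  nΣx²−(Σx)² = 11·1360 − 12996 = 1964;  nΣy²−(Σy)² = 11·278422 − 2322576 = 740066
  √(1964·740066) = √1453489624 = 38124.6590
r = -7647 / 38124.6590 = -0.2006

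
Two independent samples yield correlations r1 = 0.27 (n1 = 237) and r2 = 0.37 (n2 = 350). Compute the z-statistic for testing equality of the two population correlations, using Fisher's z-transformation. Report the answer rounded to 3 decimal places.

-1.319

Fisher z-transforms: z1 = atanh(0.27) = 0.276864, z2 = atanh(0.37) = 0.388423; difference d = -0.111559
Var(d) = 1/234 + 1/347 = 0.0042735 + 0.0028818 = 0.0071553
z = d/√Var(d) = -0.111559 / √0.0071553 = -0.111559 / 0.084589 = -1.319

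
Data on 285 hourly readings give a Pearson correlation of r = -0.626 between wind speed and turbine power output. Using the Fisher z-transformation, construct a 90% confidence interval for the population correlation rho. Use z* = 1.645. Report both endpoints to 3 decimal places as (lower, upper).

(-0.682, -0.563)

Fisher z: z_r = atanh(r) = ½·ln((1+(-0.626))/(1−(-0.626))) = -0.734811
SE(z) = 1/√(n−3) = 1/√282 = 0.059549
90% ⇒ z* = 1.645; margin = 1.645·0.059549 = 0.097958
CI on z-scale: (-0.832769, -0.636853)
Back-transform: tanh(-0.832769) = -0.681960, tanh(-0.636853) = -0.562753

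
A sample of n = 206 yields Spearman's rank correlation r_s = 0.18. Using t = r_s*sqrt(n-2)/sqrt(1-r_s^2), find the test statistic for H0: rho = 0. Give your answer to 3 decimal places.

t = r_s·√(n−2) / √(1−r_s²) with r_s = 0.18, n = 206
  = 0.18·√204 / √(1 − 0.0324)
  = 0.18·14.282857 / 0.983667
  = 2.570914 / 0.983667 = 2.614

2.614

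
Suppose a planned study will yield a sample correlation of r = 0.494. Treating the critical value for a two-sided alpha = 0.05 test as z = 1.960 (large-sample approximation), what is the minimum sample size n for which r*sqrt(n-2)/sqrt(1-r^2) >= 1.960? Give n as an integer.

14

Need r·√(n−2)/√(1−r²) ≥ 1.960
√(n−2) ≥ 1.960·√(1−0.244036) / 0.494 = 1.960·0.869462 / 0.494 = 3.4497
n−2 ≥ 11.9004  ⇒  n ≥ 13.9004
Smallest integer n = 14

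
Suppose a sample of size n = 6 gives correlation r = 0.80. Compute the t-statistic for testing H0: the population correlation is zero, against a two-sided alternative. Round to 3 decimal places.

2.667

t = r·√(n−2) / √(1−r²) with r = 0.80, n = 6
  = 0.80·√4 / √(1 − 0.6400)
  = 0.80·2.000000 / 0.600000
  = 1.600000 / 0.600000 = 2.667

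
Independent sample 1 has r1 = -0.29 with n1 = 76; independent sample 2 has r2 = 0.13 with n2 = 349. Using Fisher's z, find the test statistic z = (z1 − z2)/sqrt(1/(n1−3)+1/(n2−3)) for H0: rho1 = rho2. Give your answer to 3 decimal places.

-3.333

z1 = atanh(-0.29) = -0.298566,  z2 = atanh(0.13) = 0.130740
SE = √(1/(n1−3) + 1/(n2−3)) = √(1/73 + 1/346) = √(0.0136986 + 0.0028902) = √0.0165888 = 0.128798
z = (z1 − z2)/SE = (-0.298566 − 0.130740) / 0.128798 = -0.429306 / 0.128798 = -3.333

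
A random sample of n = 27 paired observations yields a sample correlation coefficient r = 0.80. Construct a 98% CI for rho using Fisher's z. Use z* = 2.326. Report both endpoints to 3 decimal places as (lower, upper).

(0.554, 0.918)

Fisher z: z_r = atanh(r) = ½·ln((1+0.80)/(1−0.80)) = 1.098612
SE(z) = 1/√(n−3) = 1/√24 = 0.204124
98% ⇒ z* = 2.326; margin = 2.326·0.204124 = 0.474792
CI on z-scale: (0.623820, 1.573404)
Back-transform: tanh(0.623820) = 0.553782, tanh(1.573404) = 0.917566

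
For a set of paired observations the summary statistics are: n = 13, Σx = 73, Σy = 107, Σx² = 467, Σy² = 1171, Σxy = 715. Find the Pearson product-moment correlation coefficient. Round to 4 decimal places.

0.8868

S_xy = nΣxy − ΣxΣy = 13·715 − 73·107 = 9295 − 7811 = 1484
S_xx = nΣx² − (Σx)² = 13·467 − 73² = 6071 − 5329 = 742
S_yy = nΣy² − (Σy)² = 13·1171 − 107² = 15223 − 11449 = 3774
r = S_xy / √(S_xx·S_yy) = 1484 / √(742·3774) = 1484 / √2800308 = 1484 / 1673.4121 = 0.8868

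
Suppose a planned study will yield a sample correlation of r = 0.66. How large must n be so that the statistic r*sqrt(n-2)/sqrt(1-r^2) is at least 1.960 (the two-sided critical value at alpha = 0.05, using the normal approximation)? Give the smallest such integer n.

7

r√(n−2)/√(1−r²) ≥ 1.960  ⇔  n−2 ≥ (1.960)²·(1−r²)/r²
(1−r²)/r² = (1−0.4356)/0.4356 = 1.2957
n ≥ 2 + 3.8416·1.2957 = 2 + 4.9776 = 6.9776
⌈6.9776⌉ = 7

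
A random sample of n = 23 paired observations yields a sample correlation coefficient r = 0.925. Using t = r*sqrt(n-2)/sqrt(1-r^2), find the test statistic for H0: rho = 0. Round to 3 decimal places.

11.156

t = r·√(n−2) / √(1−r²) with r = 0.925, n = 23
  = 0.925·√21 / √(1 − 0.855625)
  = 0.925·4.582576 / 0.379967
  = 4.238883 / 0.379967 = 11.156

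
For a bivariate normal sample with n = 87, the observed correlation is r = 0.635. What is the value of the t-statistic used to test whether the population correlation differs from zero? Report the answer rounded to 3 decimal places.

t = r·√(n−2) / √(1−r²) with r = 0.635, n = 87
  = 0.635·√85 / √(1 − 0.403225)
  = 0.635·9.219544 / 0.772512
  = 5.854410 / 0.772512 = 7.578

7.578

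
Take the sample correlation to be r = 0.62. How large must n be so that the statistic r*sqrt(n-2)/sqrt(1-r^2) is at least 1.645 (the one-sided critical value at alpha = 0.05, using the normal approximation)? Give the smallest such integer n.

7

r√(n−2)/√(1−r²) ≥ 1.645  ⇔  n−2 ≥ (1.645)²·(1−r²)/r²
(1−r²)/r² = (1−0.3844)/0.3844 = 1.6015
n ≥ 2 + 2.706025·1.6015 = 2 + 4.3337 = 6.3337
⌈6.3337⌉ = 7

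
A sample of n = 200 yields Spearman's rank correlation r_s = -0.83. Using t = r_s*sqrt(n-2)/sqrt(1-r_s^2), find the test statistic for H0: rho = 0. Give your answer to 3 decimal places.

-20.939

1 − r_s² = 1 − 0.6889 = 0.3111;  √(1−r_s²) = 0.557763
√(n−2) = √198 = 14.071247
t = r_s·√(n−2)/√(1−r_s²) = -0.83 · 14.071247 / 0.557763 = -20.939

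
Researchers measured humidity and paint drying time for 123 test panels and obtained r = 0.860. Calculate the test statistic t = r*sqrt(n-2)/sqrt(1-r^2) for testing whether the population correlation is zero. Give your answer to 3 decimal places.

t = r·√(n−2) / √(1−r²) with r = 0.860, n = 123
  = 0.860·√121 / √(1 − 0.739600)
  = 0.860·11.000000 / 0.510294
  = 9.460000 / 0.510294 = 18.538

18.538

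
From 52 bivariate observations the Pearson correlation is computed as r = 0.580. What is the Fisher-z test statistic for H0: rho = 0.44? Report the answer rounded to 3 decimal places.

1.332

Fisher z: atanh(0.580) = 0.662463, atanh(0.44) = 0.472231
z = (z_r − z_0)·√(n−3) = (0.662463 − 0.472231)·√49 = 0.190232 · 7.000000 = 1.332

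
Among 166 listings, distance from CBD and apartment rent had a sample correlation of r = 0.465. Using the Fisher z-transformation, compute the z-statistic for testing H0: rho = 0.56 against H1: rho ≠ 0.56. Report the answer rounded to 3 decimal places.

-1.649

z_r = atanh(0.465) = 0.503672,  z_0 = atanh(0.56) = 0.632833
SE = 1/√(n−3) = 1/√163 = 0.078326
z = (z_r − z_0)/SE = (0.503672 − 0.632833) / 0.078326 = -0.129161 / 0.078326 = -1.649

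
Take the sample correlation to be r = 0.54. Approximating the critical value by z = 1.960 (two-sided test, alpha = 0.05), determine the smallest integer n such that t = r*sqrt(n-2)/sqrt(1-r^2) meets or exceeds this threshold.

r√(n−2)/√(1−r²) ≥ 1.960  ⇔  n−2 ≥ (1.960)²·(1−r²)/r²
(1−r²)/r² = (1−0.2916)/0.2916 = 2.4294
n ≥ 2 + 3.8416·2.4294 = 2 + 9.3328 = 11.3328
⌈11.3328⌉ = 12

12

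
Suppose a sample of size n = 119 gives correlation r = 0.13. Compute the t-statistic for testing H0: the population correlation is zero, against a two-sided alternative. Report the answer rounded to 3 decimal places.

1 − r² = 1 − 0.0169 = 0.9831;  √(1−r²) = 0.991514
√(n−2) = √117 = 10.816654
t = r·√(n−2)/√(1−r²) = 0.13 · 10.816654 / 0.991514 = 1.418

1.418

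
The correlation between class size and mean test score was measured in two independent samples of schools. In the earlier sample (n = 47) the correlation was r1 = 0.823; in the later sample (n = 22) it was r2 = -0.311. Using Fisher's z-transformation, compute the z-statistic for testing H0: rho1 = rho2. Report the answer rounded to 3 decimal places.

5.419

z1 = atanh(0.823) = 1.166045,  z2 = atanh(-0.311) = -0.321652
SE = √(1/(n1−3) + 1/(n2−3)) = √(1/44 + 1/19) = √(0.0227273 + 0.0526316) = √0.0753589 = 0.274516
z = (z1 − z2)/SE = (1.166045 − (-0.321652)) / 0.274516 = 1.487697 / 0.274516 = 5.419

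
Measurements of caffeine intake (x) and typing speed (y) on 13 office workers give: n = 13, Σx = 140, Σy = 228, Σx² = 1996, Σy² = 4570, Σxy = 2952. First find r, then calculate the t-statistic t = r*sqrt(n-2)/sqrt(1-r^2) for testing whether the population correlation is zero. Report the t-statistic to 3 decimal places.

S_xy = nΣxy − ΣxΣy = 13·2952 − 140·228 = 38376 − 31920 = 6456
S_xx = nΣx² − (Σx)² = 13·1996 − 140² = 25948 − 19600 = 6348
S_yy = nΣy² − (Σy)² = 13·4570 − 228² = 59410 − 51984 = 7426
r = S_xy / √(S_xx·S_yy) = 6456 / √(6348·7426) = 6456 / √47140248 = 6456 / 6865.8756 = 0.9403
t = r·√(n−2)/√(1−r²) = 0.9403·√11 / √(1−0.884164) = 3.118622 / 0.340347 = 9.163

9.163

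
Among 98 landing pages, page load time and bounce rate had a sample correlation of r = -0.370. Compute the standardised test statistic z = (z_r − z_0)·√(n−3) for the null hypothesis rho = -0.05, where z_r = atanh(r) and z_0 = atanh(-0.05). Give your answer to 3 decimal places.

z_r = atanh(-0.370) = -0.388423,  z_0 = atanh(-0.05) = -0.050042
SE = 1/√(n−3) = 1/√95 = 0.102598
z = (z_r − z_0)/SE = (-0.388423 − (-0.050042)) / 0.102598 = -0.338381 / 0.102598 = -3.298

-3.298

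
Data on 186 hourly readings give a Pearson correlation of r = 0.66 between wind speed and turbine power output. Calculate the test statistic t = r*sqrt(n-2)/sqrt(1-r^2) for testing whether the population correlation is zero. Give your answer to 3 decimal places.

t = r·√(n−2) / √(1−r²) with r = 0.66, n = 186
  = 0.66·√184 / √(1 − 0.4356)
  = 0.66·13.564660 / 0.751266
  = 8.952676 / 0.751266 = 11.917

11.917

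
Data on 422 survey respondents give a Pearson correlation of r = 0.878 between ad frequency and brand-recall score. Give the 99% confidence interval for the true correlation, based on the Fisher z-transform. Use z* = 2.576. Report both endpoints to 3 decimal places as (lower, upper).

z_r = atanh(0.878) = 1.366971;  SE = 1/√(n−3) = 1/√419 = 0.048853
z-limits: 1.366971 ± 2.576·0.048853 = 1.366971 ± 0.125845 = [1.241126, 1.492816]
ρ-limits: (tanh 1.241126, tanh 1.492816) = (0.846, 0.904)

(0.846, 0.904)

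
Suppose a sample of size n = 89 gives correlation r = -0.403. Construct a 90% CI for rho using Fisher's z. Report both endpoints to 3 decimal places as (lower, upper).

(-0.540, -0.245)

z_r = atanh(-0.403) = -0.427225;  SE = 1/√(n−3) = 1/√86 = 0.107833
z-limits: -0.427225 ± 1.645·0.107833 = -0.427225 ± 0.177385 = [-0.604610, -0.249840]
ρ-limits: (tanh -0.604610, tanh -0.249840) = (-0.540, -0.245)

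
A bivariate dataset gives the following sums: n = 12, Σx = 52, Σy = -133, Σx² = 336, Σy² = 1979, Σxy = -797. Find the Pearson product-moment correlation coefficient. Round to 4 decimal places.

-0.9335

S_xy = nΣxy − ΣxΣy = 12·(-797) − 52·(-133) = -9564 − (-6916) = -2648
S_xx = nΣx² − (Σx)² = 12·336 − 52² = 4032 − 2704 = 1328
S_yy = nΣy² − (Σy)² = 12·1979 − (-133)² = 23748 − 17689 = 6059
r = S_xy / √(S_xx·S_yy) = -2648 / √(1328·6059) = -2648 / √8046352 = -2648 / 2836.6092 = -0.9335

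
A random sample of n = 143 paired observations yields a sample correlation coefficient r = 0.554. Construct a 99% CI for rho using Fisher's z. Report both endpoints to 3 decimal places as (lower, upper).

(0.385, 0.687)

Fisher z: z_r = atanh(r) = ½·ln((1+0.554)/(1−0.554)) = 0.624134
SE(z) = 1/√(n−3) = 1/√140 = 0.084515
99% ⇒ z* = 2.576; margin = 2.576·0.084515 = 0.217711
CI on z-scale: (0.406423, 0.841845)
Back-transform: tanh(0.406423) = 0.385431, tanh(0.841845) = 0.686785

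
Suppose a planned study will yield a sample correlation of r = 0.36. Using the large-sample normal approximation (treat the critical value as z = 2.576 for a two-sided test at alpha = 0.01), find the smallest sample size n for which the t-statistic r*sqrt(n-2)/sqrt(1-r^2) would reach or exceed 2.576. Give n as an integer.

r√(n−2)/√(1−r²) ≥ 2.576  ⇔  n−2 ≥ (2.576)²·(1−r²)/r²
(1−r²)/r² = (1−0.1296)/0.1296 = 6.7160
n ≥ 2 + 6.635776·6.7160 = 2 + 44.5659 = 46.5659
⌈46.5659⌉ = 47

47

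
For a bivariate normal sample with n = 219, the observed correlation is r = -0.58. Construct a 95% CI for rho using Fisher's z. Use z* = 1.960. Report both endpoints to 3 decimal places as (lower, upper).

(-0.662, -0.485)

Fisher z: z_r = atanh(r) = ½·ln((1+(-0.58))/(1−(-0.58))) = -0.662463
SE(z) = 1/√(n−3) = 1/√216 = 0.068041
95% ⇒ z* = 1.960; margin = 1.960·0.068041 = 0.133360
CI on z-scale: (-0.795823, -0.529103)
Back-transform: tanh(-0.795823) = -0.661695, tanh(-0.529103) = -0.484695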